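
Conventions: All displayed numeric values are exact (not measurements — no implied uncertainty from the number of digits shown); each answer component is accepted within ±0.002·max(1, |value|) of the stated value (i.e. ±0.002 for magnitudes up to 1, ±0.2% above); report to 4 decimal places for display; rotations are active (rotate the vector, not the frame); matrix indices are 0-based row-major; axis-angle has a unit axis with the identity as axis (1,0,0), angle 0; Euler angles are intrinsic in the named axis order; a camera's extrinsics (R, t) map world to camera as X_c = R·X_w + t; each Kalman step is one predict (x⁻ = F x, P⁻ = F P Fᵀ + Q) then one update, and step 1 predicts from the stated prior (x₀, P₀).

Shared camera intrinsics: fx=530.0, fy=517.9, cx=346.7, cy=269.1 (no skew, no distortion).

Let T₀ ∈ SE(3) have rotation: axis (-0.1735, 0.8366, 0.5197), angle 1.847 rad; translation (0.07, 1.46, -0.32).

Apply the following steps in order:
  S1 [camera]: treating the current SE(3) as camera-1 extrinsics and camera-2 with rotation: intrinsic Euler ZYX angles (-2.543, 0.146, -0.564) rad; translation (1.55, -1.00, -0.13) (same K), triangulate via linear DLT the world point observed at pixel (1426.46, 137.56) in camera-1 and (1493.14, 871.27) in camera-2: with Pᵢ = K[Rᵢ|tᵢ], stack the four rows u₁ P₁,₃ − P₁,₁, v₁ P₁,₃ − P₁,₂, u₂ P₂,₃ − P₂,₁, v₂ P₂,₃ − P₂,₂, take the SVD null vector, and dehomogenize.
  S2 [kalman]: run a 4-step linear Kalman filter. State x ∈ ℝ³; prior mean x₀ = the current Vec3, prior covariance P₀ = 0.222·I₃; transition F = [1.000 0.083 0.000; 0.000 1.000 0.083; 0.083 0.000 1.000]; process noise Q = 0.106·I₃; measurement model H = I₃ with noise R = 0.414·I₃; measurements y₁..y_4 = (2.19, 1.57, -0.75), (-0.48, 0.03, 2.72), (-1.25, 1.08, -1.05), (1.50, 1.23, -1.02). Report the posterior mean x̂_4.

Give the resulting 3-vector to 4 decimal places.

result = (0.2091, 0.7449, -0.3125)

after S1 (triangulate): (-1.9480, -1.6851, -0.0175)
after S2 (kf_track): (0.2091, 0.7449, -0.3125)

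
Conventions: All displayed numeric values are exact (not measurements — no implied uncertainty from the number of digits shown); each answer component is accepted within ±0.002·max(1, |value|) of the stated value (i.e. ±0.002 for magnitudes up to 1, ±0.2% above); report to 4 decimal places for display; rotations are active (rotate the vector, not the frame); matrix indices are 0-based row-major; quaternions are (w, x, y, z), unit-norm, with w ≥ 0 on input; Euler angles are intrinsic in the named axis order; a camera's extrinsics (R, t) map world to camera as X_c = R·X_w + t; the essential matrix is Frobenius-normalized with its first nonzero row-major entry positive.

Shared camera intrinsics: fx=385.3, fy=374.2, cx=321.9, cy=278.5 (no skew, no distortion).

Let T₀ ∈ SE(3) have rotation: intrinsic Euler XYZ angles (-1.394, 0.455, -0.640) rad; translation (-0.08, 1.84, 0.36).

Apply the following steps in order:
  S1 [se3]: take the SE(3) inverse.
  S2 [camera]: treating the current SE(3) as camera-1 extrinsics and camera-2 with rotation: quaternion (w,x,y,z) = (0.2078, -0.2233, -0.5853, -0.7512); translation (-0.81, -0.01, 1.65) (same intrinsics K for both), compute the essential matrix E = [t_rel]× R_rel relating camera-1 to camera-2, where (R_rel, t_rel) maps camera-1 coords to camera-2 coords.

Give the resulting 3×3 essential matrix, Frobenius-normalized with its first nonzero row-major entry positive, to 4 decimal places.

matrix = [0.4091 -0.5706 -0.0328; 0.5736 0.4112 -0.0394; -0.0310 0.0727 0.0027]

after S1 (invert_se3): R=[0.7205 -0.4520 0.5259; 0.5364 -0.1173 -0.8358; 0.4395 0.8843 0.1580], t=(0.7001, 0.5596, -1.6488)
after S2 (essential): [0.4091 -0.5706 -0.0328; 0.5736 0.4112 -0.0394; -0.0310 0.0727 0.0027]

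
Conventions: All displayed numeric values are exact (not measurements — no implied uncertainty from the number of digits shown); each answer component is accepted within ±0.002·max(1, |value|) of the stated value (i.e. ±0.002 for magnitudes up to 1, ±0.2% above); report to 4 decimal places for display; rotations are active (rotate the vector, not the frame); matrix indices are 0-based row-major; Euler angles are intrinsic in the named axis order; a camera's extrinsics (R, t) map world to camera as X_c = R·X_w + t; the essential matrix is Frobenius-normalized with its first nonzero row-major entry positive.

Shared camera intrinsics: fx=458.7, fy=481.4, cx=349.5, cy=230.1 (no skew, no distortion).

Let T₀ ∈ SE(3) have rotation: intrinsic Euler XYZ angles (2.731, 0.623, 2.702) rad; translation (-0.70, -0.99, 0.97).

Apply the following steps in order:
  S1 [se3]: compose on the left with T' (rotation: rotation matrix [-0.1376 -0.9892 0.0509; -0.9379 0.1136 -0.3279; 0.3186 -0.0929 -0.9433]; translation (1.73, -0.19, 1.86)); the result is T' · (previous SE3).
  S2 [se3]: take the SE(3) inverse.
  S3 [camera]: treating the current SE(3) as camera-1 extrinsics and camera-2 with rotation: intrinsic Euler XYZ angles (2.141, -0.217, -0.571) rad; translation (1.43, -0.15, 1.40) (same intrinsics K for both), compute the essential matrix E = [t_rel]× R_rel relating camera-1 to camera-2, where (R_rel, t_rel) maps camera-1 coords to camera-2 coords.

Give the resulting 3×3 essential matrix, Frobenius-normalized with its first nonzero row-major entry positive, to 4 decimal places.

after S1 (compose_se3): R=[0.6796 -0.7051 0.2025; 0.7240 0.6002 -0.3399; 0.1181 0.3775 0.9184], t=(2.8550, 0.0360, 0.8139)
after S2 (invert_se3): R=[0.6796 0.7240 0.1181; -0.7051 0.6002 0.3775; 0.2025 -0.3399 0.9184], t=(-2.0624, 1.6842, -1.3133)
after S3 (essential): [0.0475 0.1316 -0.0086; 0.1227 0.3623 -0.5887; 0.2014 0.5419 0.3915]

matrix = [0.0475 0.1316 -0.0086; 0.1227 0.3623 -0.5887; 0.2014 0.5419 0.3915]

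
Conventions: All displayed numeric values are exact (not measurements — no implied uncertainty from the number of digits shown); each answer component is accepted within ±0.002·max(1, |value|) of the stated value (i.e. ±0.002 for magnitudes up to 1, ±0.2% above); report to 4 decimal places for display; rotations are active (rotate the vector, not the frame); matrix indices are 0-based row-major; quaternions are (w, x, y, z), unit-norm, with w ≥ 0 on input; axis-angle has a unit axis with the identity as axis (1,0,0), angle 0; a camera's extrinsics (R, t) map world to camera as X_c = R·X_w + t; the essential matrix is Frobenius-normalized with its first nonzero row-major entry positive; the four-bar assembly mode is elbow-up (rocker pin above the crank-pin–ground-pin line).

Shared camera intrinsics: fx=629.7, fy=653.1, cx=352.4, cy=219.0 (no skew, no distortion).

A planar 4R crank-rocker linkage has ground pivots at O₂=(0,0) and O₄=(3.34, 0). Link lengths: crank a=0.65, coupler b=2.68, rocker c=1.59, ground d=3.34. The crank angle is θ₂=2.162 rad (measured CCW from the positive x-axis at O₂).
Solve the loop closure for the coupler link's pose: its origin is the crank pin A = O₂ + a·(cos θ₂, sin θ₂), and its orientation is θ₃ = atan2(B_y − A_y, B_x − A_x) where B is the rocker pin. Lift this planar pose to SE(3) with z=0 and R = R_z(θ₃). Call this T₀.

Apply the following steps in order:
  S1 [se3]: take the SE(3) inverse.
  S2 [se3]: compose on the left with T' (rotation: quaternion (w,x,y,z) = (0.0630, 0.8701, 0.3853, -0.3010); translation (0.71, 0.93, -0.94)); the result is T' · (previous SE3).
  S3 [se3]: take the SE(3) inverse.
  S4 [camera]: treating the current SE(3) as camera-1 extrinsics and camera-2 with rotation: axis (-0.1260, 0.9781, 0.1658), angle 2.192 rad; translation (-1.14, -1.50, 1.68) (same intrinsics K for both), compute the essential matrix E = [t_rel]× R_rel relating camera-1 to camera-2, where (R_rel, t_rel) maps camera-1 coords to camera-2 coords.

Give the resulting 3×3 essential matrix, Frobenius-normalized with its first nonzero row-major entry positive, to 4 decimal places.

matrix = [0.2370 -0.3415 -0.1769; 0.3107 0.5411 -0.3170; 0.3642 -0.2975 -0.2915]

source (fourbar_fk): coupler pose = R=[0.9734 -0.2293 0.0000; 0.2293 0.9734 0.0000; 0.0000 0.0000 1.0000], t=(-0.3623, 0.5397, 0.0000)
after S1 (invert_se3): R=[0.9734 0.2293 0.0000; -0.2293 0.9734 0.0000; 0.0000 0.0000 1.0000], t=(0.2289, -0.6084, 0.0000)
after S2 (compose_se3): R=[0.3456 0.8091 -0.4752; 0.7750 -0.5316 -0.3415; -0.5290 -0.2503 -0.8109], t=(0.3985, 1.4977, -0.9966)
after S3 (invert_se3): R=[0.3456 0.7750 -0.5290; 0.8091 -0.5316 -0.2503; -0.4752 -0.3415 -0.8109], t=(-1.8257, 0.2244, -0.1072)
after S4 (essential): [0.2370 -0.3415 -0.1769; 0.3107 0.5411 -0.3170; 0.3642 -0.2975 -0.2915]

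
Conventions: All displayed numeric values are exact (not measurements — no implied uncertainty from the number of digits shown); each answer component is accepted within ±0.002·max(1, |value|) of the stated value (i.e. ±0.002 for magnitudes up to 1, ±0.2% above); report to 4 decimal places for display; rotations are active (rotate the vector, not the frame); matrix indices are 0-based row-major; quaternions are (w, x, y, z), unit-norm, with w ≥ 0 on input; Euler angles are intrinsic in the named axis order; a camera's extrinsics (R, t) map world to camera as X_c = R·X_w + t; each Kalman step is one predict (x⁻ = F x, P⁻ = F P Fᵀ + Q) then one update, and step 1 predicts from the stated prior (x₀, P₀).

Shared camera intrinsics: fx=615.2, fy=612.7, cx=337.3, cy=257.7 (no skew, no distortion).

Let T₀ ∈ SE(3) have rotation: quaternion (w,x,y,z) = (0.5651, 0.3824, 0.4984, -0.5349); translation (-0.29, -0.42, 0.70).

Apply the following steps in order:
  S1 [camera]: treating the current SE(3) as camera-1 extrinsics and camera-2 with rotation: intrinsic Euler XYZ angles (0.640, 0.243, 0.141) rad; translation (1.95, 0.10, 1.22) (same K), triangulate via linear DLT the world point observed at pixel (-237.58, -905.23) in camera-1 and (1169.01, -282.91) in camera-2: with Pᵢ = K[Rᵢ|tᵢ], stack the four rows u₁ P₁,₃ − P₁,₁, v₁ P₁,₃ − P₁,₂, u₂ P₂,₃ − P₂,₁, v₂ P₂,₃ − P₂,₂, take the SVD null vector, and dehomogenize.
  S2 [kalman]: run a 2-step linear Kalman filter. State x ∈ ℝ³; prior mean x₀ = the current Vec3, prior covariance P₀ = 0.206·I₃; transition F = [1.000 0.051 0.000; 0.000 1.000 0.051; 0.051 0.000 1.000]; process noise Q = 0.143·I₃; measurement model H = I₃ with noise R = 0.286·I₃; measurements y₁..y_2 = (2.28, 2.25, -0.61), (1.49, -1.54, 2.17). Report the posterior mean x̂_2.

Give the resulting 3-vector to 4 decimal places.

after S1 (triangulate): (0.0219, -1.0267, 1.6298)
after S2 (kf_track): (1.3856, -0.3663, 1.3389)

result = (1.3856, -0.3663, 1.3389)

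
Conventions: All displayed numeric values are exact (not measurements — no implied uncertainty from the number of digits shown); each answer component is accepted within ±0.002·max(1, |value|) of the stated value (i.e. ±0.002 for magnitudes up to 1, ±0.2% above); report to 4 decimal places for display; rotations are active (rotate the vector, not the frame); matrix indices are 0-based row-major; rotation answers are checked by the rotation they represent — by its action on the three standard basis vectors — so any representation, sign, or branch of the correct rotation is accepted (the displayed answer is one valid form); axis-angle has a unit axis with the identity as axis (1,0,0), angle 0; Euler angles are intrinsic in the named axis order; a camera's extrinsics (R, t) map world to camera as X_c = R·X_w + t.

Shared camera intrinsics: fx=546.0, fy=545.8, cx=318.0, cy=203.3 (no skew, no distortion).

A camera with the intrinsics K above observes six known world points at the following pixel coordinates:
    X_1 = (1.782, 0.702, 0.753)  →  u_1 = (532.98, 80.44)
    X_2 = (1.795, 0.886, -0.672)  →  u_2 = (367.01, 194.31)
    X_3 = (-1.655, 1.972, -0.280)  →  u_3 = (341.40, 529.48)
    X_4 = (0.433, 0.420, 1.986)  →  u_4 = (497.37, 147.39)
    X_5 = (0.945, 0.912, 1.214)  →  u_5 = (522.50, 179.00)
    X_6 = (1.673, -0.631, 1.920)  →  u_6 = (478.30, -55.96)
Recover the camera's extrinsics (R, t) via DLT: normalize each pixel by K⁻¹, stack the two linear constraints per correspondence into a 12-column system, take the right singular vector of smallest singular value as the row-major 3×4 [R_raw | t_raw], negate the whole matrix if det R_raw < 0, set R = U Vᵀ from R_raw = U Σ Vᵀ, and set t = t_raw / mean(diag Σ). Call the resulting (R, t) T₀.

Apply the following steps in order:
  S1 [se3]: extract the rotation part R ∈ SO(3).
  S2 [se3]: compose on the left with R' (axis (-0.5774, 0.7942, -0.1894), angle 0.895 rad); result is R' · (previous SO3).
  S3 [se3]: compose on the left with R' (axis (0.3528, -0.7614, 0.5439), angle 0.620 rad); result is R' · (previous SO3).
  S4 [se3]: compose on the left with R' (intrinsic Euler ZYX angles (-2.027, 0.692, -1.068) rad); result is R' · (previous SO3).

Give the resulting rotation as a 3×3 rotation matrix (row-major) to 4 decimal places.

rotation (matrix) = ((-0.9793, -0.2004, -0.0290), (-0.0377, 0.3213, -0.9462), (0.1990, -0.9255, -0.3222))

source (pnp_recover): camera pose = R=[0.2710 0.5946 0.7569; -0.5998 0.7194 -0.3503; -0.7528 -0.3591 0.5517], t=(-0.3199, 0.1699, 4.1002)
after S1 (rot_of_se3): [0.2710 0.5946 0.7569; -0.5998 0.7194 -0.3503; -0.7528 -0.3591 0.5517]
after S2 (compose_so3): [-0.2796 0.1917 0.9408; -0.9002 0.2884 -0.3263; -0.3338 -0.9381 0.0920]
after S3 (compose_so3): [0.2313 0.4365 0.8695; -0.8100 0.5814 -0.0764; -0.5389 -0.6866 0.4880]
after S4 (compose_so3): [-0.9793 -0.2004 -0.0290; -0.0377 0.3213 -0.9462; 0.1990 -0.9255 -0.3222]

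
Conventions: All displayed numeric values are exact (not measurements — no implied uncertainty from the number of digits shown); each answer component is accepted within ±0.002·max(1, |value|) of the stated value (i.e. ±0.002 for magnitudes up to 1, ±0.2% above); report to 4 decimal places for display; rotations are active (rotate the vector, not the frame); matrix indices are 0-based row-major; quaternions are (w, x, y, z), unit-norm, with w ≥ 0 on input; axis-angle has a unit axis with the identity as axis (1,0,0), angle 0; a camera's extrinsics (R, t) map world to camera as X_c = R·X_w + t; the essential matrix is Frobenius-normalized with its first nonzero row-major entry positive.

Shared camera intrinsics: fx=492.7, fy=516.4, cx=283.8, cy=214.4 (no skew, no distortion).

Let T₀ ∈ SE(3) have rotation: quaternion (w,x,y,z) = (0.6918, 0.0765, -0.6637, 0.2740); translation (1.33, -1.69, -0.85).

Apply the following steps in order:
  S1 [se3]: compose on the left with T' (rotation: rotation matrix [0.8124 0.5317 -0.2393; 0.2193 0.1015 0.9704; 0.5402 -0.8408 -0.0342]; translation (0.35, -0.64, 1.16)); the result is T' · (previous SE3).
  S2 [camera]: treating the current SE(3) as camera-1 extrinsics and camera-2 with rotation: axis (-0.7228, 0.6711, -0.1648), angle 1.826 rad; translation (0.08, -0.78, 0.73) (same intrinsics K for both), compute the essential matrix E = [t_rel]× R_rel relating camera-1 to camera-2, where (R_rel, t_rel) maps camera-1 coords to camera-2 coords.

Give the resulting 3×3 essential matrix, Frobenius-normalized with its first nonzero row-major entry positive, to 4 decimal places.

matrix = [0.3273 0.5133 0.3464; -0.5526 0.2336 0.2532; 0.2858 -0.0228 -0.0563]

after S1 (compose_se3): R=[-0.1075 0.1169 -0.9873; 0.9531 -0.2706 -0.1358; -0.2830 -0.9556 -0.0823], t=(0.7353, -1.3446, 3.3285)
after S2 (essential): [0.3273 0.5133 0.3464; -0.5526 0.2336 0.2532; 0.2858 -0.0228 -0.0563]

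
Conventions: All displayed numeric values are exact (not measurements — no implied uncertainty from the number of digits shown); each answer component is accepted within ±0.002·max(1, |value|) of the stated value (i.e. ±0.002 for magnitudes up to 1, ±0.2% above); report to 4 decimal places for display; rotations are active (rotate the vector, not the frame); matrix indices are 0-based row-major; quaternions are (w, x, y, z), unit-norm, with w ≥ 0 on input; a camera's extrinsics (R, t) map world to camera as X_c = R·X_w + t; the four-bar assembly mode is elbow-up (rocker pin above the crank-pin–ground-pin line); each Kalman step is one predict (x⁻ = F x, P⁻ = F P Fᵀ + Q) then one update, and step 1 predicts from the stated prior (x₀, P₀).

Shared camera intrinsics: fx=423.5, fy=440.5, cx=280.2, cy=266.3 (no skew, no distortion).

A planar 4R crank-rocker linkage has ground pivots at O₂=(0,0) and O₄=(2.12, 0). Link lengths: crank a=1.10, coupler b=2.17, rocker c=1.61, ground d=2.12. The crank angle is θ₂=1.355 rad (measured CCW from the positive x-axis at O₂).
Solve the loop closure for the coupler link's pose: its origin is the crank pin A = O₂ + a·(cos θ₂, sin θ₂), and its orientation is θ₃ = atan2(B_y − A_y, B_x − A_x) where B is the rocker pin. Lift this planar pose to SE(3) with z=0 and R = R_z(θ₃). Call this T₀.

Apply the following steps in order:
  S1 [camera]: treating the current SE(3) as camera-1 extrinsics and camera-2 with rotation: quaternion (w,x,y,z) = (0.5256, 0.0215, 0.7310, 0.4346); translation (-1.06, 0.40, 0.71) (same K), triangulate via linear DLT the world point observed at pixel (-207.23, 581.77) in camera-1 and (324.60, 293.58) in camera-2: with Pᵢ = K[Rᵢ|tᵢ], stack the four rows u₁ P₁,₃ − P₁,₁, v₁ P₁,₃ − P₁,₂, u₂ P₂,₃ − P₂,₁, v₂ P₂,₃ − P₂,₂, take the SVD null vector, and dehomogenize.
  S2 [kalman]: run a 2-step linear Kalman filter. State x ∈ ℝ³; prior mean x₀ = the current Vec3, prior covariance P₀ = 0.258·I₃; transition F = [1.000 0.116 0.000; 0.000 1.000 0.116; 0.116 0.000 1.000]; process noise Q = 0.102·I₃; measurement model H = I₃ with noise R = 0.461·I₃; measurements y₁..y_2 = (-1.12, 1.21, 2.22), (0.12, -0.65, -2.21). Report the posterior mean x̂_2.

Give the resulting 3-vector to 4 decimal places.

source (fourbar_fk): coupler pose = R=[0.9709 -0.2397 0.0000; 0.2397 0.9709 0.0000; 0.0000 0.0000 1.0000], t=(0.2355, 1.0745, 0.0000)
after S1 (triangulate): (-1.1541, -0.3009, 0.7062)
after S2 (kf_track): (-0.6981, 0.0421, -0.1650)

result = (-0.6981, 0.0421, -0.1650)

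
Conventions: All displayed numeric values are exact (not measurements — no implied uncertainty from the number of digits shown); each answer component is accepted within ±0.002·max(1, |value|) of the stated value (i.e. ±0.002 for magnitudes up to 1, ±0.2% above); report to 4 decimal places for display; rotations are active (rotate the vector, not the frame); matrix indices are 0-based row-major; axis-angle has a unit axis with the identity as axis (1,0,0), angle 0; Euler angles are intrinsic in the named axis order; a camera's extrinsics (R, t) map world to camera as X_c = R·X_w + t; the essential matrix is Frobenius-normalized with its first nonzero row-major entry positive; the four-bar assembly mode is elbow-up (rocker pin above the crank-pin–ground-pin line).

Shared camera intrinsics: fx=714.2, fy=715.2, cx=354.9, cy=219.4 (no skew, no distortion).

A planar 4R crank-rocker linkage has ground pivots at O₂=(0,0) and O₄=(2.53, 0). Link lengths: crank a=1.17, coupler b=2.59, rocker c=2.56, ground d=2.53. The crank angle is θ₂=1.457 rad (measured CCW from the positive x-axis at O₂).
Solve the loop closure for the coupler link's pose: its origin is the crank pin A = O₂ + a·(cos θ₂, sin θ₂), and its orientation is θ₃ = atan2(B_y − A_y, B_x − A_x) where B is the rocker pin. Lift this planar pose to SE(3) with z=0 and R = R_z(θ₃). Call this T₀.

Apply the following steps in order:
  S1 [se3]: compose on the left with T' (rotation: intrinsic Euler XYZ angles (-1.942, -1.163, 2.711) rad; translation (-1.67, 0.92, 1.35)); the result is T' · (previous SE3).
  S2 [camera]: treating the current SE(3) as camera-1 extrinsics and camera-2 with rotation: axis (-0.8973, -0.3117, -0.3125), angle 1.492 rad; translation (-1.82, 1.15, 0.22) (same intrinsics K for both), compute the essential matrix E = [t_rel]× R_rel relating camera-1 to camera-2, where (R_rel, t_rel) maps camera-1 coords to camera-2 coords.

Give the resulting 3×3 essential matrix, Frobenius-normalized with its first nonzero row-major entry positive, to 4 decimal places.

source (fourbar_fk): coupler pose = R=[0.8441 -0.5362 0.0000; 0.5362 0.8441 0.0000; 0.0000 0.0000 1.0000], t=(0.1329, 1.1624, 0.0000)
after S1 (compose_se3): R=[-0.3930 0.0535 -0.9180; -0.7987 0.4749 0.3696; 0.4557 0.8784 -0.1439], t=(-1.9103, 0.7647, 2.4845)
after S2 (essential): [0.2222 0.0129 0.0674; -0.3276 -0.5935 -0.1485; 0.5502 -0.3798 0.1316]

matrix = [0.2222 0.0129 0.0674; -0.3276 -0.5935 -0.1485; 0.5502 -0.3798 0.1316]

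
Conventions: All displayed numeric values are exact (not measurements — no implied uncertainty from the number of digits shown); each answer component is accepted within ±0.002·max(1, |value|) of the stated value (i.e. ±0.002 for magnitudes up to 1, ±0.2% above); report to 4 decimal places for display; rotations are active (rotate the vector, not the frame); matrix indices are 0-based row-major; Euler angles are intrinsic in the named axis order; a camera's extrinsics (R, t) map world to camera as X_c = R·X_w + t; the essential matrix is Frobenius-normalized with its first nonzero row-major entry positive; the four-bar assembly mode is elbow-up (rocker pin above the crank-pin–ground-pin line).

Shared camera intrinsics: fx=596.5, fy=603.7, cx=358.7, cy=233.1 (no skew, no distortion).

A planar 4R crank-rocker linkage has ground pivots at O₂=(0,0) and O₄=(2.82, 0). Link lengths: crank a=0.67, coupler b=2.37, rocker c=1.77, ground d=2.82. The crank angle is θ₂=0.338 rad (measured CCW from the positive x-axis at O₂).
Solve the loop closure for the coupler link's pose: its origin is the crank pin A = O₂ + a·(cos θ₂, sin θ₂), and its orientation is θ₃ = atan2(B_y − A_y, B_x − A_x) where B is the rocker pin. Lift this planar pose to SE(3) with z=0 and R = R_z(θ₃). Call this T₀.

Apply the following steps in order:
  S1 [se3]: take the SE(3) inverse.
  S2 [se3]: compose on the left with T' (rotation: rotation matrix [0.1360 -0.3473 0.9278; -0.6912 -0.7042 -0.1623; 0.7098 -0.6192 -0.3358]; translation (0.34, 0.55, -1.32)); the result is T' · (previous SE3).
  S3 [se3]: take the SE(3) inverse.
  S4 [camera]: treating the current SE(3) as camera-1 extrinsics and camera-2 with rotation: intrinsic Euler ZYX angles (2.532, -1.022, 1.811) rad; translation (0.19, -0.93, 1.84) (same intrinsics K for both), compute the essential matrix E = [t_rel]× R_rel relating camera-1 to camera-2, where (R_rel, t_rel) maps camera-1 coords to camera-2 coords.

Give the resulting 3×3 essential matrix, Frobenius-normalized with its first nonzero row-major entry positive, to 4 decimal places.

source (fourbar_fk): coupler pose = R=[0.7706 -0.6373 0.0000; 0.6373 0.7706 0.0000; 0.0000 0.0000 1.0000], t=(0.6321, 0.2222, 0.0000)
after S1 (invert_se3): R=[0.7706 0.6373 0.0000; -0.6373 0.7706 0.0000; 0.0000 0.0000 1.0000], t=(-0.6287, 0.2317, 0.0000)
after S2 (compose_se3): R=[0.3261 -0.1810 0.9278; -0.0838 -0.9832 -0.1623; 0.9416 -0.0248 -0.3358], t=(0.1741, 0.8214, -1.9097)
after S3 (invert_se3): R=[0.3261 -0.0838 0.9416; -0.1810 -0.9832 -0.0248; 0.9278 -0.1623 -0.3358], t=(1.8102, 0.7917, -0.6695)
after S4 (essential): [0.5327 -0.2416 0.3972; -0.0756 0.3480 0.3229; -0.0899 0.3792 0.3422]

matrix = [0.5327 -0.2416 0.3972; -0.0756 0.3480 0.3229; -0.0899 0.3792 0.3422]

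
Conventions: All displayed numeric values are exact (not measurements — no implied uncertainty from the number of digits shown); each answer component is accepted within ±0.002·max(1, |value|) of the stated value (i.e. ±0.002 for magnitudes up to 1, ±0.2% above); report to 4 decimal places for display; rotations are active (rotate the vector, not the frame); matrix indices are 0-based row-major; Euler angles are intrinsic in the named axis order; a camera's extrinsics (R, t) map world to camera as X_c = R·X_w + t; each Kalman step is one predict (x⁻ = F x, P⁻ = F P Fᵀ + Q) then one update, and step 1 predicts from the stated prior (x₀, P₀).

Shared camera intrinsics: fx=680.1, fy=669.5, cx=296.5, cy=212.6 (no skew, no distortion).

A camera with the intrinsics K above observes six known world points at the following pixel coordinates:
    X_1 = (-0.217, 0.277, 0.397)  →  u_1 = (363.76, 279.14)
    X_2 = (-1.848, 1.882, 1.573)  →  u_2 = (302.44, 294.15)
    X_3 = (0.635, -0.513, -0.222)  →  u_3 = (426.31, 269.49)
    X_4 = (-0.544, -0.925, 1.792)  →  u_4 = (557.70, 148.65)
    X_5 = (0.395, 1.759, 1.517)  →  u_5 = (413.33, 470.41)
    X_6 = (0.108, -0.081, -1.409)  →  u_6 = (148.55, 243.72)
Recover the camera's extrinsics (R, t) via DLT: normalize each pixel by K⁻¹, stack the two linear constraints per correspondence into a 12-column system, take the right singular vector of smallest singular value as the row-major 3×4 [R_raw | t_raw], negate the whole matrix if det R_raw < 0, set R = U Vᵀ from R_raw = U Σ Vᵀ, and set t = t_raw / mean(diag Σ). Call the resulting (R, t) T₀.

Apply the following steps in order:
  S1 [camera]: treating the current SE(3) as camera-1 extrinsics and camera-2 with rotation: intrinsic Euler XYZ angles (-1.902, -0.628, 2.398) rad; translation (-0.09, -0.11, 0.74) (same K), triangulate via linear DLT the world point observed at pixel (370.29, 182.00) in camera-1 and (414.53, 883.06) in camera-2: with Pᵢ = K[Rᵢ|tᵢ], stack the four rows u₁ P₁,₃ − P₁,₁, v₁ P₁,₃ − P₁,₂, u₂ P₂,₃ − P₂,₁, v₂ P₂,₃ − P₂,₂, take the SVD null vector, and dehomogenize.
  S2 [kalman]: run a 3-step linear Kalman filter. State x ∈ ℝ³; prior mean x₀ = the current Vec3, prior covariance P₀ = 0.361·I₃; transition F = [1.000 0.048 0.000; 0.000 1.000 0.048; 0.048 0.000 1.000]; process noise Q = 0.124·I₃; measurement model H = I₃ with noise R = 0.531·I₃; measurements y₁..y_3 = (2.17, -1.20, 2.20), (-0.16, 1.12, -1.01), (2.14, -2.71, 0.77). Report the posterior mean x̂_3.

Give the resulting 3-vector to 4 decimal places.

result = (0.9719, -0.9556, 0.5400)

source (pnp_recover): camera pose = R=[0.3938 -0.4402 0.8069; 0.6103 0.7817 0.1286; -0.6874 0.4418 0.5765], t=(0.3500, 0.3300, 4.1797)
after S1 (triangulate): (-0.8590, -0.1429, 0.5859)
after S2 (kf_track): (0.9719, -0.9556, 0.5400)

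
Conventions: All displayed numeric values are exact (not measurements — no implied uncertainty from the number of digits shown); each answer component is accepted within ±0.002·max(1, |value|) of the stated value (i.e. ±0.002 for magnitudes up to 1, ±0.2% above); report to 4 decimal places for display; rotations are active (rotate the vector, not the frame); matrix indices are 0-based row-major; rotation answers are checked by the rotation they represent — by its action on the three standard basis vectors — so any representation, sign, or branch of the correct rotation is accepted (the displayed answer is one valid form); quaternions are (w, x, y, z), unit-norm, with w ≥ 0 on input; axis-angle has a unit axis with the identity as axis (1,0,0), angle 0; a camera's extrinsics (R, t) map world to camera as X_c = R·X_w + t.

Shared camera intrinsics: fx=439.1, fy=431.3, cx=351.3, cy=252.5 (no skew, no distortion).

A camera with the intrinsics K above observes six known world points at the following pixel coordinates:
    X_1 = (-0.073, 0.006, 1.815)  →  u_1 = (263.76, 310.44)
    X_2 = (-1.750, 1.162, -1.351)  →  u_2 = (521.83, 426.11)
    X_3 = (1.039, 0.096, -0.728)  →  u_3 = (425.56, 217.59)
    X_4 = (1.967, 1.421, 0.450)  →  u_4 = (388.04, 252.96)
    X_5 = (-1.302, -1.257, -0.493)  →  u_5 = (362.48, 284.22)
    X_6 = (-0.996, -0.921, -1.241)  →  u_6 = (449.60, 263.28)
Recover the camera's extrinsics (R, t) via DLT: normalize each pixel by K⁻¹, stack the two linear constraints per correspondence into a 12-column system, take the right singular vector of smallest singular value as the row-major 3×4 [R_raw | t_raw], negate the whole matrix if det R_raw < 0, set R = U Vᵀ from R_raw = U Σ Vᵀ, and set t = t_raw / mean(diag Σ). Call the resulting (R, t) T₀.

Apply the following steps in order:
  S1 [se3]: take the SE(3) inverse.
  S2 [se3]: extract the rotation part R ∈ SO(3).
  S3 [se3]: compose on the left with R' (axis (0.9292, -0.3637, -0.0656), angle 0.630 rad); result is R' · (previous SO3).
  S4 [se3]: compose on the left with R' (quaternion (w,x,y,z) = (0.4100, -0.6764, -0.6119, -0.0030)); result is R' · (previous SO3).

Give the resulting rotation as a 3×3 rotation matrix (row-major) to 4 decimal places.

source (pnp_recover): camera pose = R=[0.0764 0.4433 -0.8931; -0.7046 0.6578 0.2662; 0.7055 0.6090 0.3626], t=(0.3200, 0.3400, 5.9298)
after S1 (invert_se3): R=[0.0764 -0.7046 0.7055; 0.4433 0.6578 0.6090; -0.8931 0.2662 0.3626], t=(-3.9681, -3.9765, -1.9549)
after S2 (rot_of_se3): [0.0764 -0.7046 0.7055; 0.4433 0.6578 0.6090; -0.8931 0.2662 0.3626]
after S3 (compose_so3): [0.2646 -0.7636 0.5891; 0.8464 0.4766 0.2376; -0.4622 0.4357 0.7724]
after S4 (compose_so3): [0.9991 -0.0129 -0.0391; 0.0322 -0.3464 0.9375; -0.0257 -0.9380 -0.3457]

rotation (matrix) = ((0.9991, -0.0129, -0.0391), (0.0322, -0.3464, 0.9375), (-0.0257, -0.9380, -0.3457))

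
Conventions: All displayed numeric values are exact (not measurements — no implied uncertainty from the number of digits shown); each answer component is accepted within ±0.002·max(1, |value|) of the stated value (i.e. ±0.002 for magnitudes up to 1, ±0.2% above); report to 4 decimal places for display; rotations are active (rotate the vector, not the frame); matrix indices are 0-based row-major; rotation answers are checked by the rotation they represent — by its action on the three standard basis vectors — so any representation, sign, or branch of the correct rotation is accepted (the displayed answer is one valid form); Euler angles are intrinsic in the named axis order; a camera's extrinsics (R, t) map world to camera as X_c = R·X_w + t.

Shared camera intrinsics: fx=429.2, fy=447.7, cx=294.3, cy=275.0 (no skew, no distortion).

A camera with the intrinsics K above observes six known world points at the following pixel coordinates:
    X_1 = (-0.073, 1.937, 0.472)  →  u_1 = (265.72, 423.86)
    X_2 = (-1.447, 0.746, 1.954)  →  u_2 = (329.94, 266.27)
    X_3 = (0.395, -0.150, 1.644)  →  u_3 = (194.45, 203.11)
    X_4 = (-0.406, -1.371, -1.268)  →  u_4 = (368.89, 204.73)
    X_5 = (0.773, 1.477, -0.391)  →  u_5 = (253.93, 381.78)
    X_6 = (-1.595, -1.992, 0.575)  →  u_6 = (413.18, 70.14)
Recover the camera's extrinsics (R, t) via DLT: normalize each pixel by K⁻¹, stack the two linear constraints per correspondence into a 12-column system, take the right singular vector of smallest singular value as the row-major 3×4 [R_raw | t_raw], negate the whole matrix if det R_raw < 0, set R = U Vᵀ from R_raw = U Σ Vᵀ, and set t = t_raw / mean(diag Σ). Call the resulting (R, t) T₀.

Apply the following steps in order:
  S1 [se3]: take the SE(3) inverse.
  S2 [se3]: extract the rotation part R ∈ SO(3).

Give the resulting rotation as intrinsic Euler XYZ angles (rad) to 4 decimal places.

source (pnp_recover): camera pose = R=[-0.8610 -0.1105 -0.4965; 0.0473 0.9545 -0.2944; 0.5064 -0.2769 -0.8166], t=(0.0700, -0.1300, 5.6999)
after S1 (invert_se3): R=[-0.8610 0.0473 0.5064; -0.1105 0.9545 -0.2769; -0.4965 -0.2944 -0.8166], t=(-2.8202, 1.7102, 4.6511)
after S2 (rot_of_se3): [-0.8610 0.0473 0.5064; -0.1105 0.9545 -0.2769; -0.4965 -0.2944 -0.8166]

rotation (euler_xyz) = (2.8147, 0.5311, -3.0867)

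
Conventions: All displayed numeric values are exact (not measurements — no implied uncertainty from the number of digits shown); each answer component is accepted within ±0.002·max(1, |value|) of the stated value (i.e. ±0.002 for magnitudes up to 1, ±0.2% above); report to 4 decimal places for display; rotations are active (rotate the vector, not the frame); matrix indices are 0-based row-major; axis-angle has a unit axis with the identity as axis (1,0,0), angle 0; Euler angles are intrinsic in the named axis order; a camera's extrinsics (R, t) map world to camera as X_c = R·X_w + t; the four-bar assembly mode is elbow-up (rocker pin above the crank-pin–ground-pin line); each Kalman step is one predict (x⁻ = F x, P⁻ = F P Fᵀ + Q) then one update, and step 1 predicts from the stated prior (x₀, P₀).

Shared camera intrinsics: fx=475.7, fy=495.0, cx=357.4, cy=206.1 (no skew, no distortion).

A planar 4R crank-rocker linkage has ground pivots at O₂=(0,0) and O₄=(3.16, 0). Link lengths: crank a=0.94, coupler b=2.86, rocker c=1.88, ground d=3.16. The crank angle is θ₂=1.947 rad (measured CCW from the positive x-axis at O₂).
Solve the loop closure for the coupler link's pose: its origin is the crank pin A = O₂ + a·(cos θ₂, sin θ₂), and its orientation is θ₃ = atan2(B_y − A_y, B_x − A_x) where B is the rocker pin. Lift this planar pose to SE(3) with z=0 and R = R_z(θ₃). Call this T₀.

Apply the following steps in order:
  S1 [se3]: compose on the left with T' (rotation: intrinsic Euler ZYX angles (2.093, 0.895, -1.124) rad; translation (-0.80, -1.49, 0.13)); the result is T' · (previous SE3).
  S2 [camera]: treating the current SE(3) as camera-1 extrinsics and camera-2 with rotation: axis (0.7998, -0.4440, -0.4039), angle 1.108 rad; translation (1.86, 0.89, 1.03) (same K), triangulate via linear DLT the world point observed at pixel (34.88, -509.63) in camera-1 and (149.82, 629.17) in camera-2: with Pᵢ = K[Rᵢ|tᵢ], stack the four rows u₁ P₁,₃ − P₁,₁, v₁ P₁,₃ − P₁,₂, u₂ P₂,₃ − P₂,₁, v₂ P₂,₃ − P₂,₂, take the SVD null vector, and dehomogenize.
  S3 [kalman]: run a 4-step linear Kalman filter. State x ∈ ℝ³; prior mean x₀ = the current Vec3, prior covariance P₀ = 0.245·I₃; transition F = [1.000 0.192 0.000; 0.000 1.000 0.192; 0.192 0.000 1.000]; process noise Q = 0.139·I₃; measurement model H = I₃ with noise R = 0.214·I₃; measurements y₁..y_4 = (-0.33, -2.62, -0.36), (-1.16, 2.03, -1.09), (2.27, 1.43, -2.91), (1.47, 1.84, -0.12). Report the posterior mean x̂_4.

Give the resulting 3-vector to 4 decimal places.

result = (1.2976, 1.3437, -0.7840)

source (fourbar_fk): coupler pose = R=[0.9559 -0.2938 0.0000; 0.2938 0.9559 0.0000; 0.0000 0.0000 1.0000], t=(-0.3453, 0.8743, 0.0000)
after S1 (compose_se3): R=[-0.3052 0.0692 -0.9498; 0.2758 -0.9482 -0.1576; -0.9115 -0.3100 0.2703], t=(-0.7128, -2.3988, -0.0937)
after S2 (triangulate): (-1.9870, -0.0985, 1.3982)
after S3 (kf_track): (1.2976, 1.3437, -0.7840)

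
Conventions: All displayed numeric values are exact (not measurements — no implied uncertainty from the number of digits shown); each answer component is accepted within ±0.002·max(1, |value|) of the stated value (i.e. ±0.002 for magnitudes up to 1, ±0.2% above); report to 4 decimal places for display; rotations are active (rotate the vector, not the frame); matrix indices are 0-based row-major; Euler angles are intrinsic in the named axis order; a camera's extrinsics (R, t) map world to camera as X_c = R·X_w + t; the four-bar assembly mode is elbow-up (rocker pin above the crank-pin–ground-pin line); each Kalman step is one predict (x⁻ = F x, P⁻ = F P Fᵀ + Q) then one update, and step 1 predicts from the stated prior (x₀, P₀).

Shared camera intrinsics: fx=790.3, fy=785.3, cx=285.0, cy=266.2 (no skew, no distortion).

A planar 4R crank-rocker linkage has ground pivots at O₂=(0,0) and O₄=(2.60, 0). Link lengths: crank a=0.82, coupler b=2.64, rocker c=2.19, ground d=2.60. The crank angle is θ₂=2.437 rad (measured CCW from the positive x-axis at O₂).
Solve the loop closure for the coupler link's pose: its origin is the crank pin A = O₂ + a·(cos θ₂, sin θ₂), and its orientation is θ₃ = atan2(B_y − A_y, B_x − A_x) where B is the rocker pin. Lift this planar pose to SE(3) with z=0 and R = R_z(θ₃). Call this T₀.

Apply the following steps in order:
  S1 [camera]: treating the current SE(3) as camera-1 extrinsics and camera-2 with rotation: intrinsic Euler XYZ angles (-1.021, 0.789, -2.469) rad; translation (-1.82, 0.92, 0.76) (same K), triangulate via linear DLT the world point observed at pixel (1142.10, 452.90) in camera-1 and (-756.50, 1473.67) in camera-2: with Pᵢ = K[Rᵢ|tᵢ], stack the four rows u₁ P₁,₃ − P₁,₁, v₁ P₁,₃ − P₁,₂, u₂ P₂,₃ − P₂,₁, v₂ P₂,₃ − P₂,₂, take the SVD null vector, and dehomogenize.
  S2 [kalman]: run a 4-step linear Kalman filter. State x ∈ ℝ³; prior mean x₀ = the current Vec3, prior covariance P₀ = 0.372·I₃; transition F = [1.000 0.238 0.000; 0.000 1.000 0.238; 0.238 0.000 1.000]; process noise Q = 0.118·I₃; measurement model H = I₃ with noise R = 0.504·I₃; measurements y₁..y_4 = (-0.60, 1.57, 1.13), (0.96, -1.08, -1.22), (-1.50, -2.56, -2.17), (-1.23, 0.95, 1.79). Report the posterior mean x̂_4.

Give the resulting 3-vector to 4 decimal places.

result = (-0.7871, -0.4518, 0.1919)

source (fourbar_fk): coupler pose = R=[0.8434 -0.5372 0.0000; 0.5372 0.8434 0.0000; 0.0000 0.0000 1.0000], t=(-0.6247, 0.5311, 0.0000)
after S1 (triangulate): (1.3782, -1.2002, 1.0903)
after S2 (kf_track): (-0.7871, -0.4518, 0.1919)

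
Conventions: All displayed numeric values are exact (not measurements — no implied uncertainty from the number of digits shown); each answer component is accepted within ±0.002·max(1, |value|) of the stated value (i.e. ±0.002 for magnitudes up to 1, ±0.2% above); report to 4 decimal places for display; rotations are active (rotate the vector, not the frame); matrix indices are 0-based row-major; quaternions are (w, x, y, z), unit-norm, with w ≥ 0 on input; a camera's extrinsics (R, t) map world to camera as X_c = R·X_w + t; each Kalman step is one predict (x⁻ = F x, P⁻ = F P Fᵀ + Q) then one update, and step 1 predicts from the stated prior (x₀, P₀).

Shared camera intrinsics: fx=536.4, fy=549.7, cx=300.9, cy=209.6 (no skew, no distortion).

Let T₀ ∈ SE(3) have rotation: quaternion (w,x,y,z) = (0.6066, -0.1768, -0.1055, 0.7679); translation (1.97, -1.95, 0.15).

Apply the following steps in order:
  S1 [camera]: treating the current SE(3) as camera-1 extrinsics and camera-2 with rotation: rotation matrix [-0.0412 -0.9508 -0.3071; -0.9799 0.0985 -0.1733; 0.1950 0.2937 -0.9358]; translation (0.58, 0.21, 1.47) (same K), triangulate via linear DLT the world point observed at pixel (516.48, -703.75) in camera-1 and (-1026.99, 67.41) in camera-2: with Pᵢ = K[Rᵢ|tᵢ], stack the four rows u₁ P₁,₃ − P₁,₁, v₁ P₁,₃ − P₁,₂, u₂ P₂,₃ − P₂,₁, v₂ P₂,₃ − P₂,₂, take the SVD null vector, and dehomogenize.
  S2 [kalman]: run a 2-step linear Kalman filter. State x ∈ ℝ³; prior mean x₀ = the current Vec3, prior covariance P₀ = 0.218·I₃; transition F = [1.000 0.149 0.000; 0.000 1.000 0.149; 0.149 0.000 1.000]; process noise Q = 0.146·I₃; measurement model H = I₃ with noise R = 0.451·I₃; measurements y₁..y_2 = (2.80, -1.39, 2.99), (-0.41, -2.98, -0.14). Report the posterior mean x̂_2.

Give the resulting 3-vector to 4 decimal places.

after S1 (triangulate): (0.1214, 0.9484, 1.5477)
after S2 (kf_track): (0.4399, -1.1773, 1.1496)

result = (0.4399, -1.1773, 1.1496)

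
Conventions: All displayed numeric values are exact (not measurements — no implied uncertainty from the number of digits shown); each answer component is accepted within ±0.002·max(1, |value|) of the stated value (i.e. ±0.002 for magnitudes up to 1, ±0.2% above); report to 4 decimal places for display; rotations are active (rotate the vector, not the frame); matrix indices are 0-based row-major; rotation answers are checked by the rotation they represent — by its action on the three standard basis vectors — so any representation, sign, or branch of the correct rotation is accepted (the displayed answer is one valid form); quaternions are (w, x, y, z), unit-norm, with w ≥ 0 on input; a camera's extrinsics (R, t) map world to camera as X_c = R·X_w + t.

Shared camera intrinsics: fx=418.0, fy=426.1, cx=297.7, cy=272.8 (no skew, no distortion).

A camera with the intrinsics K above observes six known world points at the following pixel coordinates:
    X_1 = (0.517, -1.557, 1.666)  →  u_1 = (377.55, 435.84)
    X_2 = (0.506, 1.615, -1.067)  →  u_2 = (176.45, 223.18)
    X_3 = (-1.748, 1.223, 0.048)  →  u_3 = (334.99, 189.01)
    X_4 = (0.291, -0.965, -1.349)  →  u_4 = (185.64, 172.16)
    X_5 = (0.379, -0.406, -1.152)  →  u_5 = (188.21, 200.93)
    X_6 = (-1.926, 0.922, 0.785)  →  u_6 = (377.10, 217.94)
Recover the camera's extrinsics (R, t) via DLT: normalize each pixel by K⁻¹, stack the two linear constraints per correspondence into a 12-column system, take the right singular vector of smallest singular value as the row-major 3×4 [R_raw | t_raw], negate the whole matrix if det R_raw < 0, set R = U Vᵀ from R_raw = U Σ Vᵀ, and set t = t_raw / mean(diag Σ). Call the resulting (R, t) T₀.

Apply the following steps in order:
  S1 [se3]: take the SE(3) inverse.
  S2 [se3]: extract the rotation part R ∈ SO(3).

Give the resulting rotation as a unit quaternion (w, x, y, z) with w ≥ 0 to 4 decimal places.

source (pnp_recover): camera pose = R=[-0.7366 -0.3152 0.5983; 0.6462 -0.0671 0.7602; -0.1995 0.9466 0.2531], t=(-0.3299, -0.1499, 5.2205)
after S1 (invert_se3): R=[-0.7366 0.6462 -0.1995; -0.3152 -0.0671 0.9466; 0.5983 0.7602 0.2531], t=(0.8955, -5.0560, -1.0099)
after S2 (rot_of_se3): [-0.7366 0.6462 -0.1995; -0.3152 -0.0671 0.9466; 0.5983 0.7602 0.2531]

rotation (quat) = (0.3352, -0.1390, -0.5951, -0.7171)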